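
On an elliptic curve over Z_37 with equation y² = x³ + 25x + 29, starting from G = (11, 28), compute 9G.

Repeated addition: build up to 9G.
2G: tangent at (11, 28): λ = (3·11² + 25)/(2·28) ≡ 18/19. 19⁻¹ ≡ 2 (mod 37) since 19·2 = 38 ≡ 1, so λ ≡ 18·2 ≡ 36.
  x = λ² - 11 - 11 = 1296 - 22 ≡ 16; y = λ·(11 - 16) - 28 ≡ 14. → (16, 14)
3G: (16, 14) + (11, 28). λ = (28 - 14)/(11 - 16) ≡ 14/32 mod 37. 32⁻¹ ≡ 22 (mod 37), so λ ≡ 12.
  x = λ² - 16 - 11 = 144 - 27 ≡ 6; y = λ·(16 - 6) - 14 ≡ 32. → (6, 32)
4G: (6, 32) + (11, 28). λ = (28 - 32)/(11 - 6) ≡ 33/5 mod 37. 5⁻¹ ≡ 15 (mod 37), so λ ≡ 14.
  x = λ² - 6 - 11 = 196 - 17 ≡ 31; y = λ·(6 - 31) - 32 ≡ 25. → (31, 25)
5G: (31, 25) + (11, 28). λ = (28 - 25)/(11 - 31) ≡ 3/17 mod 37. 17⁻¹ ≡ 24 (mod 37), so λ ≡ 35.
  x = λ² - 31 - 11 = 1225 - 42 ≡ 36; y = λ·(31 - 36) - 25 ≡ 22. → (36, 22)
6G: (36, 22) + (11, 28). λ = (28 - 22)/(11 - 36) ≡ 6/12 mod 37. 12⁻¹ ≡ 34 (mod 37), so λ ≡ 19.
  x = λ² - 36 - 11 = 361 - 47 ≡ 18; y = λ·(36 - 18) - 22 ≡ 24. → (18, 24)
7G: (18, 24) + (11, 28). λ = (28 - 24)/(11 - 18) ≡ 4/30 mod 37. 30⁻¹ ≡ 21 (mod 37), so λ ≡ 10.
  x = λ² - 18 - 11 = 100 - 29 ≡ 34; y = λ·(18 - 34) - 24 ≡ 1. → (34, 1)
8G: (34, 1) + (11, 28). λ = (28 - 1)/(11 - 34) ≡ 27/14 mod 37. 14⁻¹ ≡ 8 (mod 37), so λ ≡ 31.
  x = λ² - 34 - 11 = 961 - 45 ≡ 28; y = λ·(34 - 28) - 1 ≡ 0. → (28, 0)
9G: (28, 0) + (11, 28). λ = (28 - 0)/(11 - 28) ≡ 28/20 mod 37. 20⁻¹ ≡ 13 (mod 37), so λ ≡ 31.
  x = λ² - 28 - 11 = 961 - 39 ≡ 34; y = λ·(28 - 34) - 0 ≡ 36. → (34, 36)

(34, 36)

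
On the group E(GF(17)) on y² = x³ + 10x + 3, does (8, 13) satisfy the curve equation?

y² = 13² ≡ 16; x³ + 10x + 3 = 595 ≡ 0 (mod 17). 16 ≠ 0.

no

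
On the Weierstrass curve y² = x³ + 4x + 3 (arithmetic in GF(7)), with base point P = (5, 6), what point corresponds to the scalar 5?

(5, 1)

Repeated addition: build up to 5P.
2P: tangent at (5, 6): λ = (3·5² + 4)/(2·6) ≡ 2/5. 5⁻¹ ≡ 3 (mod 7), so λ ≡ 2·3 ≡ 6.
  x = λ² - 5 - 5 = 36 - 10 ≡ 5; y = λ·(5 - 5) - 6 ≡ 1. → (5, 1)
3P: (5, 1) + (5, 6): same x and y₁ ≡ -y₂, so the sum is 𝒪.
4P: 𝒪 + (5, 6) = (5, 6) (identity).
5P: tangent at (5, 6): λ = (3·5² + 4)/(2·6) ≡ 2/5. 5⁻¹ ≡ 3 (mod 7) since 5·3 = 15 ≡ 1, so λ ≡ 2·3 ≡ 6.
  x = λ² - 5 - 5 = 36 - 10 ≡ 5; y = λ·(5 - 5) - 6 ≡ 1. → (5, 1)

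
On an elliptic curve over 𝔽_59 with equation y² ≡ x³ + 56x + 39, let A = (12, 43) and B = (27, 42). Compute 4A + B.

(38, 35)

First 4A:
Repeated addition: build up to 4A.
2A: tangent at (12, 43): λ = (3·12² + 56)/(2·43) ≡ 16/27. 27⁻¹ ≡ 35 (mod 59) since 27·35 = 945 ≡ 1, so λ ≡ 16·35 ≡ 29.
  x = λ² - 12 - 12 = 841 - 24 ≡ 50; y = λ·(12 - 50) - 43 ≡ 35. → (50, 35)
3A: (50, 35) + (12, 43). λ = (43 - 35)/(12 - 50) ≡ 8/21 mod 59. 21⁻¹ ≡ 45 (mod 59) since 21·45 = 945 ≡ 1, so λ ≡ 6.
  x = λ² - 50 - 12 = 36 - 62 ≡ 33; y = λ·(50 - 33) - 35 ≡ 8. → (33, 8)
4A: (33, 8) + (12, 43). λ = (43 - 8)/(12 - 33) ≡ 35/38 mod 59. 38⁻¹ ≡ 14 (mod 59), so λ ≡ 18.
  x = λ² - 33 - 12 = 324 - 45 ≡ 43; y = λ·(33 - 43) - 8 ≡ 48. → (43, 48)
4A = (43, 48).
Finally 4A + B:
(43, 48) + (27, 42). λ = (42 - 48)/(27 - 43) ≡ 53/43 mod 59. 43⁻¹ ≡ 11 (mod 59), so λ ≡ 52.
  x = λ² - 43 - 27 = 2704 - 70 ≡ 38; y = λ·(43 - 38) - 48 ≡ 35. → (38, 35)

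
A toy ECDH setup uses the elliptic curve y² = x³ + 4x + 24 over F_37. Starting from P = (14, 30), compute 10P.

(19, 22)

Repeated addition: build up to 10P.
2P: tangent at (14, 30): λ = (3·14² + 4)/(2·30) ≡ 0/23. 23⁻¹ ≡ 29 (mod 37), so λ ≡ 0·29 ≡ 0.
  x = λ² - 14 - 14 = 0 - 28 ≡ 9; y = λ·(14 - 9) - 30 ≡ 7. → (9, 7)
3P: (9, 7) + (14, 30). λ = (30 - 7)/(14 - 9) ≡ 23/5 mod 37. 5⁻¹ ≡ 15 (mod 37), so λ ≡ 12.
  x = λ² - 9 - 14 = 144 - 23 ≡ 10; y = λ·(9 - 10) - 7 ≡ 18. → (10, 18)
4P: (10, 18) + (14, 30). λ = (30 - 18)/(14 - 10) ≡ 12/4 mod 37. 4⁻¹ ≡ 28 (mod 37), so λ ≡ 3.
  x = λ² - 10 - 14 = 9 - 24 ≡ 22; y = λ·(10 - 22) - 18 ≡ 20. → (22, 20)
5P: (22, 20) + (14, 30). λ = (30 - 20)/(14 - 22) ≡ 10/29 mod 37. 29⁻¹ ≡ 23 (mod 37) since 29·23 = 667 ≡ 1, so λ ≡ 8.
  x = λ² - 22 - 14 = 64 - 36 ≡ 28; y = λ·(22 - 28) - 20 ≡ 6. → (28, 6)
6P: (28, 6) + (14, 30). λ = (30 - 6)/(14 - 28) ≡ 24/23 mod 37. 23⁻¹ ≡ 29 (mod 37), so λ ≡ 30.
  x = λ² - 28 - 14 = 900 - 42 ≡ 7; y = λ·(28 - 7) - 6 ≡ 32. → (7, 32)
7P: (7, 32) + (14, 30). λ = (30 - 32)/(14 - 7) ≡ 35/7 mod 37. 7⁻¹ ≡ 16 (mod 37), so λ ≡ 5.
  x = λ² - 7 - 14 = 25 - 21 ≡ 4; y = λ·(7 - 4) - 32 ≡ 20. → (4, 20)
8P: (4, 20) + (14, 30). λ = (30 - 20)/(14 - 4) ≡ 10/10 mod 37. 10⁻¹ ≡ 26 (mod 37), so λ ≡ 1.
  x = λ² - 4 - 14 = 1 - 18 ≡ 20; y = λ·(4 - 20) - 20 ≡ 1. → (20, 1)
9P: (20, 1) + (14, 30). λ = (30 - 1)/(14 - 20) ≡ 29/31 mod 37. 31⁻¹ ≡ 6 (mod 37) since 31·6 = 186 ≡ 1, so λ ≡ 26.
  x = λ² - 20 - 14 = 676 - 34 ≡ 13; y = λ·(20 - 13) - 1 ≡ 33. → (13, 33)
10P: (13, 33) + (14, 30). λ = (30 - 33)/(14 - 13) ≡ 34/1 mod 37. 1⁻¹ ≡ 1 (mod 37), so λ ≡ 34.
  x = λ² - 13 - 14 = 1156 - 27 ≡ 19; y = λ·(13 - 19) - 33 ≡ 22. → (19, 22)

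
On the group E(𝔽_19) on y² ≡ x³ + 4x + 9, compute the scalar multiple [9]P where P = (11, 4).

O

Repeated addition: build up to 9P.
2P: tangent at (11, 4): λ = (3·11² + 4)/(2·4) ≡ 6/8. 8⁻¹ ≡ 12 (mod 19), so λ ≡ 6·12 ≡ 15.
  x = λ² - 11 - 11 = 225 - 22 ≡ 13; y = λ·(11 - 13) - 4 ≡ 4. → (13, 4)
3P: (13, 4) + (11, 4). λ = (4 - 4)/(11 - 13) ≡ 0/17 mod 19. 17⁻¹ ≡ 9 (mod 19), so λ ≡ 0.
  x = λ² - 13 - 11 = 0 - 24 ≡ 14; y = λ·(13 - 14) - 4 ≡ 15. → (14, 15)
4P: (14, 15) + (11, 4). λ = (4 - 15)/(11 - 14) ≡ 8/16 mod 19. 16⁻¹ ≡ 6 (mod 19) since 16·6 = 96 ≡ 1, so λ ≡ 10.
  x = λ² - 14 - 11 = 100 - 25 ≡ 18; y = λ·(14 - 18) - 15 ≡ 2. → (18, 2)
5P: (18, 2) + (11, 4). λ = (4 - 2)/(11 - 18) ≡ 2/12 mod 19. 12⁻¹ ≡ 8 (mod 19), so λ ≡ 16.
  x = λ² - 18 - 11 = 256 - 29 ≡ 18; y = λ·(18 - 18) - 2 ≡ 17. → (18, 17)
6P: (18, 17) + (11, 4). λ = (4 - 17)/(11 - 18) ≡ 6/12 mod 19. 12⁻¹ ≡ 8 (mod 19), so λ ≡ 10.
  x = λ² - 18 - 11 = 100 - 29 ≡ 14; y = λ·(18 - 14) - 17 ≡ 4. → (14, 4)
7P: (14, 4) + (11, 4). λ = (4 - 4)/(11 - 14) ≡ 0/16 mod 19. 16⁻¹ ≡ 6 (mod 19), so λ ≡ 0.
  x = λ² - 14 - 11 = 0 - 25 ≡ 13; y = λ·(14 - 13) - 4 ≡ 15. → (13, 15)
8P: (13, 15) + (11, 4). λ = (4 - 15)/(11 - 13) ≡ 8/17 mod 19. 17⁻¹ ≡ 9 (mod 19) since 17·9 = 153 ≡ 1, so λ ≡ 15.
  x = λ² - 13 - 11 = 225 - 24 ≡ 11; y = λ·(13 - 11) - 15 ≡ 15. → (11, 15)
9P: (11, 15) + (11, 4): same x and y₁ ≡ -y₂, so the sum is 𝒪.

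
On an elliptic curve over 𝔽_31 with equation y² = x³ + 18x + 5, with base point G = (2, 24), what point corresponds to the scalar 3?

Repeated addition: build up to 3G.
2G: tangent at (2, 24): λ = (3·2² + 18)/(2·24) ≡ 30/17. 17⁻¹ ≡ 11 (mod 31) since 17·11 = 187 ≡ 1, so λ ≡ 30·11 ≡ 20.
  x = λ² - 2 - 2 = 400 - 4 ≡ 24; y = λ·(2 - 24) - 24 ≡ 1. → (24, 1)
3G: (24, 1) + (2, 24). λ = (24 - 1)/(2 - 24) ≡ 23/9 mod 31. 9⁻¹ ≡ 7 (mod 31) since 9·7 = 63 ≡ 1, so λ ≡ 6.
  x = λ² - 24 - 2 = 36 - 26 ≡ 10; y = λ·(24 - 10) - 1 ≡ 21. → (10, 21)

(10, 21)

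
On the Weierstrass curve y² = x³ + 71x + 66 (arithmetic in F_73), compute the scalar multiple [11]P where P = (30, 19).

(14, 9)

Repeated addition: build up to 11P.
2P: tangent at (30, 19): λ = (3·30² + 71)/(2·19) ≡ 70/38. 38⁻¹ ≡ 25 (mod 73) since 38·25 = 950 ≡ 1, so λ ≡ 70·25 ≡ 71.
  x = λ² - 30 - 30 = 5041 - 60 ≡ 17; y = λ·(30 - 17) - 19 ≡ 28. → (17, 28)
3P: (17, 28) + (30, 19). λ = (19 - 28)/(30 - 17) ≡ 64/13 mod 73. 13⁻¹ ≡ 45 (mod 73), so λ ≡ 33.
  x = λ² - 17 - 30 = 1089 - 47 ≡ 20; y = λ·(17 - 20) - 28 ≡ 19. → (20, 19)
4P: (20, 19) + (30, 19). λ = (19 - 19)/(30 - 20) ≡ 0/10 mod 73. 10⁻¹ ≡ 22 (mod 73), so λ ≡ 0.
  x = λ² - 20 - 30 = 0 - 50 ≡ 23; y = λ·(20 - 23) - 19 ≡ 54. → (23, 54)
5P: (23, 54) + (30, 19). λ = (19 - 54)/(30 - 23) ≡ 38/7 mod 73. 7⁻¹ ≡ 21 (mod 73), so λ ≡ 68.
  x = λ² - 23 - 30 = 4624 - 53 ≡ 45; y = λ·(23 - 45) - 54 ≡ 56. → (45, 56)
6P: (45, 56) + (30, 19). λ = (19 - 56)/(30 - 45) ≡ 36/58 mod 73. 58⁻¹ ≡ 34 (mod 73), so λ ≡ 56.
  x = λ² - 45 - 30 = 3136 - 75 ≡ 68; y = λ·(45 - 68) - 56 ≡ 43. → (68, 43)
7P: (68, 43) + (30, 19). λ = (19 - 43)/(30 - 68) ≡ 49/35 mod 73. 35⁻¹ ≡ 48 (mod 73), so λ ≡ 16.
  x = λ² - 68 - 30 = 256 - 98 ≡ 12; y = λ·(68 - 12) - 43 ≡ 50. → (12, 50)
8P: (12, 50) + (30, 19). λ = (19 - 50)/(30 - 12) ≡ 42/18 mod 73. 18⁻¹ ≡ 69 (mod 73), so λ ≡ 51.
  x = λ² - 12 - 30 = 2601 - 42 ≡ 4; y = λ·(12 - 4) - 50 ≡ 66. → (4, 66)
9P: (4, 66) + (30, 19). λ = (19 - 66)/(30 - 4) ≡ 26/26 mod 73. 26⁻¹ ≡ 59 (mod 73), so λ ≡ 1.
  x = λ² - 4 - 30 = 1 - 34 ≡ 40; y = λ·(4 - 40) - 66 ≡ 44. → (40, 44)
10P: (40, 44) + (30, 19). λ = (19 - 44)/(30 - 40) ≡ 48/63 mod 73. 63⁻¹ ≡ 51 (mod 73) since 63·51 = 3213 ≡ 1, so λ ≡ 39.
  x = λ² - 40 - 30 = 1521 - 70 ≡ 64; y = λ·(40 - 64) - 44 ≡ 42. → (64, 42)
11P: (64, 42) + (30, 19). λ = (19 - 42)/(30 - 64) ≡ 50/39 mod 73. 39⁻¹ ≡ 15 (mod 73), so λ ≡ 20.
  x = λ² - 64 - 30 = 400 - 94 ≡ 14; y = λ·(64 - 14) - 42 ≡ 9. → (14, 9)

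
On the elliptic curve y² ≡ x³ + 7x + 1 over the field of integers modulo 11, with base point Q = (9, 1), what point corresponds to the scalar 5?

Repeated addition: build up to 5Q.
2Q: tangent at (9, 1): λ = (3·9² + 7)/(2·1) ≡ 8/2. 2⁻¹ ≡ 6 (mod 11), so λ ≡ 8·6 ≡ 4.
  x = λ² - 9 - 9 = 16 - 18 ≡ 9; y = λ·(9 - 9) - 1 ≡ 10. → (9, 10)
3Q: (9, 10) + (9, 1): same x and y₁ ≡ -y₂, so the sum is O.
4Q: O + (9, 1) = (9, 1) (identity).
5Q: tangent at (9, 1): λ = (3·9² + 7)/(2·1) ≡ 8/2. 2⁻¹ ≡ 6 (mod 11), so λ ≡ 8·6 ≡ 4.
  x = λ² - 9 - 9 = 16 - 18 ≡ 9; y = λ·(9 - 9) - 1 ≡ 10. → (9, 10)

(9, 10)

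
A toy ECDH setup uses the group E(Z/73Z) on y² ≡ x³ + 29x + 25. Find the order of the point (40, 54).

2P: tangent at (40, 54): λ = (3·40² + 29)/(2·54) ≡ 11/35. 35⁻¹ ≡ 48 (mod 73), so λ ≡ 11·48 ≡ 17.
  x = λ² - 40 - 40 = 289 - 80 ≡ 63; y = λ·(40 - 63) - 54 ≡ 66. → (63, 66)
3P: (63, 66) + (40, 54). λ = (54 - 66)/(40 - 63) ≡ 61/50 mod 73. 50⁻¹ ≡ 19 (mod 73) since 50·19 = 950 ≡ 1, so λ ≡ 64.
  x = λ² - 63 - 40 = 4096 - 103 ≡ 51; y = λ·(63 - 51) - 66 ≡ 45. → (51, 45)
4P: (51, 45) + (40, 54). λ = (54 - 45)/(40 - 51) ≡ 9/62 mod 73. 62⁻¹ ≡ 53 (mod 73) since 62·53 = 3286 ≡ 1, so λ ≡ 39.
  x = λ² - 51 - 40 = 1521 - 91 ≡ 43; y = λ·(51 - 43) - 45 ≡ 48. → (43, 48)
5P: (43, 48) + (40, 54). λ = (54 - 48)/(40 - 43) ≡ 6/70 mod 73. 70⁻¹ ≡ 24 (mod 73), so λ ≡ 71.
  x = λ² - 43 - 40 = 5041 - 83 ≡ 67; y = λ·(43 - 67) - 48 ≡ 0. → (67, 0)
6P: (67, 0) + (40, 54). λ = (54 - 0)/(40 - 67) ≡ 54/46 mod 73. 46⁻¹ ≡ 27 (mod 73) since 46·27 = 1242 ≡ 1, so λ ≡ 71.
  x = λ² - 67 - 40 = 5041 - 107 ≡ 43; y = λ·(67 - 43) - 0 ≡ 25. → (43, 25)
7P: (43, 25) + (40, 54). λ = (54 - 25)/(40 - 43) ≡ 29/70 mod 73. 70⁻¹ ≡ 24 (mod 73), so λ ≡ 39.
  x = λ² - 43 - 40 = 1521 - 83 ≡ 51; y = λ·(43 - 51) - 25 ≡ 28. → (51, 28)
8P: (51, 28) + (40, 54). λ = (54 - 28)/(40 - 51) ≡ 26/62 mod 73. 62⁻¹ ≡ 53 (mod 73), so λ ≡ 64.
  x = λ² - 51 - 40 = 4096 - 91 ≡ 63; y = λ·(51 - 63) - 28 ≡ 7. → (63, 7)
9P: (63, 7) + (40, 54). λ = (54 - 7)/(40 - 63) ≡ 47/50 mod 73. 50⁻¹ ≡ 19 (mod 73), so λ ≡ 17.
  x = λ² - 63 - 40 = 289 - 103 ≡ 40; y = λ·(63 - 40) - 7 ≡ 19. → (40, 19)
10P: (40, 19) + (40, 54): same x and y₁ ≡ -y₂, so the sum is O.
10P = O, so the order is 10.

10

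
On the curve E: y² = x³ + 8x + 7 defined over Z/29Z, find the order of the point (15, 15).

2P: tangent at (15, 15): λ = (3·15² + 8)/(2·15) ≡ 16/1. 1⁻¹ ≡ 1 (mod 29), so λ ≡ 16·1 ≡ 16.
  x = λ² - 15 - 15 = 256 - 30 ≡ 23; y = λ·(15 - 23) - 15 ≡ 2. → (23, 2)
3P: (23, 2) + (15, 15). λ = (15 - 2)/(15 - 23) ≡ 13/21 mod 29. 21⁻¹ ≡ 18 (mod 29), so λ ≡ 2.
  x = λ² - 23 - 15 = 4 - 38 ≡ 24; y = λ·(23 - 24) - 2 ≡ 25. → (24, 25)
4P: (24, 25) + (15, 15). λ = (15 - 25)/(15 - 24) ≡ 19/20 mod 29. 20⁻¹ ≡ 16 (mod 29) since 20·16 = 320 ≡ 1, so λ ≡ 14.
  x = λ² - 24 - 15 = 196 - 39 ≡ 12; y = λ·(24 - 12) - 25 ≡ 27. → (12, 27)
5P: (12, 27) + (15, 15). λ = (15 - 27)/(15 - 12) ≡ 17/3 mod 29. 3⁻¹ ≡ 10 (mod 29), so λ ≡ 25.
  x = λ² - 12 - 15 = 625 - 27 ≡ 18; y = λ·(12 - 18) - 27 ≡ 26. → (18, 26)
6P: (18, 26) + (15, 15). λ = (15 - 26)/(15 - 18) ≡ 18/26 mod 29. 26⁻¹ ≡ 19 (mod 29), so λ ≡ 23.
  x = λ² - 18 - 15 = 529 - 33 ≡ 3; y = λ·(18 - 3) - 26 ≡ 0. → (3, 0)
7P: (3, 0) + (15, 15). λ = (15 - 0)/(15 - 3) ≡ 15/12 mod 29. 12⁻¹ ≡ 17 (mod 29) since 12·17 = 204 ≡ 1, so λ ≡ 23.
  x = λ² - 3 - 15 = 529 - 18 ≡ 18; y = λ·(3 - 18) - 0 ≡ 3. → (18, 3)
8P: (18, 3) + (15, 15). λ = (15 - 3)/(15 - 18) ≡ 12/26 mod 29. 26⁻¹ ≡ 19 (mod 29) since 26·19 = 494 ≡ 1, so λ ≡ 25.
  x = λ² - 18 - 15 = 625 - 33 ≡ 12; y = λ·(18 - 12) - 3 ≡ 2. → (12, 2)
9P: (12, 2) + (15, 15). λ = (15 - 2)/(15 - 12) ≡ 13/3 mod 29. 3⁻¹ ≡ 10 (mod 29), so λ ≡ 14.
  x = λ² - 12 - 15 = 196 - 27 ≡ 24; y = λ·(12 - 24) - 2 ≡ 4. → (24, 4)
10P: (24, 4) + (15, 15). λ = (15 - 4)/(15 - 24) ≡ 11/20 mod 29. 20⁻¹ ≡ 16 (mod 29) since 20·16 = 320 ≡ 1, so λ ≡ 2.
  x = λ² - 24 - 15 = 4 - 39 ≡ 23; y = λ·(24 - 23) - 4 ≡ 27. → (23, 27)
11P: (23, 27) + (15, 15). λ = (15 - 27)/(15 - 23) ≡ 17/21 mod 29. 21⁻¹ ≡ 18 (mod 29) since 21·18 = 378 ≡ 1, so λ ≡ 16.
  x = λ² - 23 - 15 = 256 - 38 ≡ 15; y = λ·(23 - 15) - 27 ≡ 14. → (15, 14)
12P: (15, 14) + (15, 15): same x and y₁ ≡ -y₂, so the sum is the point at infinity.
12P = the point at infinity, so the order is 12.

12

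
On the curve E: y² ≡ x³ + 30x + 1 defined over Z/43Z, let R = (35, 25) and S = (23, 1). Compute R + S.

(32, 24)

(35, 25) + (23, 1). λ = (1 - 25)/(23 - 35) ≡ 19/31 mod 43. 31⁻¹ ≡ 25 (mod 43), so λ ≡ 2.
  x = λ² - 35 - 23 = 4 - 58 ≡ 32; y = λ·(35 - 32) - 25 ≡ 24. → (32, 24)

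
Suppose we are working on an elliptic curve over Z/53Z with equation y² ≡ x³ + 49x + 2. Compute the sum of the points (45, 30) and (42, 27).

(20, 48)

(45, 30) + (42, 27). λ = (27 - 30)/(42 - 45) ≡ 50/50 mod 53. 50⁻¹ ≡ 35 (mod 53), so λ ≡ 1.
  x = λ² - 45 - 42 = 1 - 87 ≡ 20; y = λ·(45 - 20) - 30 ≡ 48. → (20, 48)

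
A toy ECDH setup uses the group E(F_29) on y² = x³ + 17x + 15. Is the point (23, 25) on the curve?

y² = 25² ≡ 16; x³ + 17x + 15 = 12573 ≡ 16 (mod 29). 16 = 16.

yes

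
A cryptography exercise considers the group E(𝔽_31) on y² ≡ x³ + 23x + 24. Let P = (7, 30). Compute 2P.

tangent at (7, 30): λ = (3·7² + 23)/(2·30) ≡ 15/29. 29⁻¹ ≡ 15 (mod 31) since 29·15 = 435 ≡ 1, so λ ≡ 15·15 ≡ 8.
  x = λ² - 7 - 7 = 64 - 14 ≡ 19; y = λ·(7 - 19) - 30 ≡ 29. → (19, 29)

(19, 29)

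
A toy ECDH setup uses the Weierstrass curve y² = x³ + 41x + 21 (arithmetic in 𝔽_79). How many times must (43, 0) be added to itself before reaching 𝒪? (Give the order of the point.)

2

2P: (43, 0) + (43, 0): same x and y₁ ≡ -y₂, so the sum is 𝒪.
2P = 𝒪, so the order is 2.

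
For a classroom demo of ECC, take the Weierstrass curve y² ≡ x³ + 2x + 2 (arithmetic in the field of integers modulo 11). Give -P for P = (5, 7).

-(5, 7) = (5, -7 mod 11) = (5, 4).

(5, 4)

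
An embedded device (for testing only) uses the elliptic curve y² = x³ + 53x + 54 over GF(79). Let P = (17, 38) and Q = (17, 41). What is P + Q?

O

The two points share x = 17 and their y-coordinates satisfy 38 + 41 ≡ 0 (mod 79), so they are inverses. Their sum is O.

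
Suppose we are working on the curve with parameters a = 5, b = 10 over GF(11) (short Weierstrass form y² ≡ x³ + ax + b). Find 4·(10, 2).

Write G = (10, 2).
Double-and-add on 4 = (100)₂. Start with G = (10, 2) for the leading 1-bit.
double: tangent at (10, 2): λ = (3·10² + 5)/(2·2) ≡ 8/4. 4⁻¹ ≡ 3 (mod 11) since 4·3 = 12 ≡ 1, so λ ≡ 8·3 ≡ 2.
  x = λ² - 10 - 10 = 4 - 20 ≡ 6; y = λ·(10 - 6) - 2 ≡ 6. → (6, 6)
double: tangent at (6, 6): λ = (3·6² + 5)/(2·6) ≡ 3/1. 1⁻¹ ≡ 1 (mod 11), so λ ≡ 3·1 ≡ 3.
  x = λ² - 6 - 6 = 9 - 12 ≡ 8; y = λ·(6 - 8) - 6 ≡ 10. → (8, 10)

(8, 10)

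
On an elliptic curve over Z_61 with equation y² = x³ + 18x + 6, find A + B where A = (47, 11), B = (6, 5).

(47, 11) + (6, 5). λ = (5 - 11)/(6 - 47) ≡ 55/20 mod 61. 20⁻¹ ≡ 58 (mod 61) since 20·58 = 1160 ≡ 1, so λ ≡ 18.
  x = λ² - 47 - 6 = 324 - 53 ≡ 27; y = λ·(47 - 27) - 11 ≡ 44. → (27, 44)

(27, 44)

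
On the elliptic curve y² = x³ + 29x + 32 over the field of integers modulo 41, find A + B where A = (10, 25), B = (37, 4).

(10, 25) + (37, 4). λ = (4 - 25)/(37 - 10) ≡ 20/27 mod 41. 27⁻¹ ≡ 38 (mod 41), so λ ≡ 22.
  x = λ² - 10 - 37 = 484 - 47 ≡ 27; y = λ·(10 - 27) - 25 ≡ 11. → (27, 11)

(27, 11)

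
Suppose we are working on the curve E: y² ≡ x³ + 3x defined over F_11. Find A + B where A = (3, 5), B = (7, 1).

(2, 5)

(3, 5) + (7, 1). λ = (1 - 5)/(7 - 3) ≡ 7/4 mod 11. 4⁻¹ ≡ 3 (mod 11) since 4·3 = 12 ≡ 1, so λ ≡ 10.
  x = λ² - 3 - 7 = 100 - 10 ≡ 2; y = λ·(3 - 2) - 5 ≡ 5. → (2, 5)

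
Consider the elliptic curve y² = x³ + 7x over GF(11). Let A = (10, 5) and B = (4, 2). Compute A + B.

(0, 0)

(10, 5) + (4, 2). λ = (2 - 5)/(4 - 10) ≡ 8/5 mod 11. 5⁻¹ ≡ 9 (mod 11), so λ ≡ 6.
  x = λ² - 10 - 4 = 36 - 14 ≡ 0; y = λ·(10 - 0) - 5 ≡ 0. → (0, 0)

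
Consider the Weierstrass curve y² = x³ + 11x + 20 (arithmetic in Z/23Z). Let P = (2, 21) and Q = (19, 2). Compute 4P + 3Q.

(4, 6)

First 4P:
Repeated addition: build up to 4P.
2P: tangent at (2, 21): λ = (3·2² + 11)/(2·21) ≡ 0/19. 19⁻¹ ≡ 17 (mod 23) since 19·17 = 323 ≡ 1, so λ ≡ 0·17 ≡ 0.
  x = λ² - 2 - 2 = 0 - 4 ≡ 19; y = λ·(2 - 19) - 21 ≡ 2. → (19, 2)
3P: (19, 2) + (2, 21). λ = (21 - 2)/(2 - 19) ≡ 19/6 mod 23. 6⁻¹ ≡ 4 (mod 23), so λ ≡ 7.
  x = λ² - 19 - 2 = 49 - 21 ≡ 5; y = λ·(19 - 5) - 2 ≡ 4. → (5, 4)
4P: (5, 4) + (2, 21). λ = (21 - 4)/(2 - 5) ≡ 17/20 mod 23. 20⁻¹ ≡ 15 (mod 23), so λ ≡ 2.
  x = λ² - 5 - 2 = 4 - 7 ≡ 20; y = λ·(5 - 20) - 4 ≡ 12. → (20, 12)
4P = (20, 12).
Next 3Q:
Repeated addition: build up to 3Q.
2Q: tangent at (19, 2): λ = (3·19² + 11)/(2·2) ≡ 13/4. 4⁻¹ ≡ 6 (mod 23), so λ ≡ 13·6 ≡ 9.
  x = λ² - 19 - 19 = 81 - 38 ≡ 20; y = λ·(19 - 20) - 2 ≡ 12. → (20, 12)
3Q: (20, 12) + (19, 2). λ = (2 - 12)/(19 - 20) ≡ 13/22 mod 23. 22⁻¹ ≡ 22 (mod 23), so λ ≡ 10.
  x = λ² - 20 - 19 = 100 - 39 ≡ 15; y = λ·(20 - 15) - 12 ≡ 15. → (15, 15)
3Q = (15, 15).
Finally 4P + 3Q:
(20, 12) + (15, 15). λ = (15 - 12)/(15 - 20) ≡ 3/18 mod 23. 18⁻¹ ≡ 9 (mod 23), so λ ≡ 4.
  x = λ² - 20 - 15 = 16 - 35 ≡ 4; y = λ·(20 - 4) - 12 ≡ 6. → (4, 6)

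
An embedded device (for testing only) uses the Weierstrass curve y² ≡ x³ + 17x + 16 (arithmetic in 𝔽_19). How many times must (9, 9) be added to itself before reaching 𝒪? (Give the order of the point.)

2P: tangent at (9, 9): λ = (3·9² + 17)/(2·9) ≡ 13/18. 18⁻¹ ≡ 18 (mod 19), so λ ≡ 13·18 ≡ 6.
  x = λ² - 9 - 9 = 36 - 18 ≡ 18; y = λ·(9 - 18) - 9 ≡ 13. → (18, 13)
3P: (18, 13) + (9, 9). λ = (9 - 13)/(9 - 18) ≡ 15/10 mod 19. 10⁻¹ ≡ 2 (mod 19), so λ ≡ 11.
  x = λ² - 18 - 9 = 121 - 27 ≡ 18; y = λ·(18 - 18) - 13 ≡ 6. → (18, 6)
4P: (18, 6) + (9, 9). λ = (9 - 6)/(9 - 18) ≡ 3/10 mod 19. 10⁻¹ ≡ 2 (mod 19), so λ ≡ 6.
  x = λ² - 18 - 9 = 36 - 27 ≡ 9; y = λ·(18 - 9) - 6 ≡ 10. → (9, 10)
5P: (9, 10) + (9, 9): same x and y₁ ≡ -y₂, so the sum is 𝒪.
5P = 𝒪, so the order is 5.

5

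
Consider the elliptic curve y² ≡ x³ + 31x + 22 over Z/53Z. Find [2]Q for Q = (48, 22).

(10, 31)

tangent at (48, 22): λ = (3·48² + 31)/(2·22) ≡ 0/44. 44⁻¹ ≡ 47 (mod 53), so λ ≡ 0·47 ≡ 0.
  x = λ² - 48 - 48 = 0 - 96 ≡ 10; y = λ·(48 - 10) - 22 ≡ 31. → (10, 31)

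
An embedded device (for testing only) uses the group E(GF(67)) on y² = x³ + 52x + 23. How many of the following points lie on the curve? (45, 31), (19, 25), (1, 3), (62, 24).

(45, 31): 31² ≡ 23, rhs ≡ 23 → on.
(19, 25): 25² ≡ 22, rhs ≡ 31 → off.
(1, 3): 3² ≡ 9, rhs ≡ 9 → on.
(62, 24): 24² ≡ 40, rhs ≡ 40 → on.

3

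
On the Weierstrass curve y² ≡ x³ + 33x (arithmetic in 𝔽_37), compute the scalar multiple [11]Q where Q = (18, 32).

(18, 5)

Double-and-add on 11 = (1011)₂. Start with Q = (18, 32) for the leading 1-bit.
double: tangent at (18, 32): λ = (3·18² + 33)/(2·32) ≡ 6/27. 27⁻¹ ≡ 11 (mod 37), so λ ≡ 6·11 ≡ 29.
  x = λ² - 18 - 18 = 841 - 36 ≡ 28; y = λ·(18 - 28) - 32 ≡ 11. → (28, 11)
double: tangent at (28, 11): λ = (3·28² + 33)/(2·11) ≡ 17/22. 22⁻¹ ≡ 32 (mod 37), so λ ≡ 17·32 ≡ 26.
  x = λ² - 28 - 28 = 676 - 56 ≡ 28; y = λ·(28 - 28) - 11 ≡ 26. → (28, 26)
add Q: (28, 26) + (18, 32). λ = (32 - 26)/(18 - 28) ≡ 6/27 mod 37. 27⁻¹ ≡ 11 (mod 37) since 27·11 = 297 ≡ 1, so λ ≡ 29.
  x = λ² - 28 - 18 = 841 - 46 ≡ 18; y = λ·(28 - 18) - 26 ≡ 5. → (18, 5)
double: tangent at (18, 5): λ = (3·18² + 33)/(2·5) ≡ 6/10. 10⁻¹ ≡ 26 (mod 37) since 10·26 = 260 ≡ 1, so λ ≡ 6·26 ≡ 8.
  x = λ² - 18 - 18 = 64 - 36 ≡ 28; y = λ·(18 - 28) - 5 ≡ 26. → (28, 26)
add Q: (28, 26) + (18, 32). λ = (32 - 26)/(18 - 28) ≡ 6/27 mod 37. 27⁻¹ ≡ 11 (mod 37), so λ ≡ 29.
  x = λ² - 28 - 18 = 841 - 46 ≡ 18; y = λ·(28 - 18) - 26 ≡ 5. → (18, 5)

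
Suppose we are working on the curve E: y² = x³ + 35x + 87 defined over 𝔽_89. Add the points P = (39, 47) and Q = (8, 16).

(43, 38)

(39, 47) + (8, 16). λ = (16 - 47)/(8 - 39) ≡ 58/58 mod 89. 58⁻¹ ≡ 66 (mod 89) since 58·66 = 3828 ≡ 1, so λ ≡ 1.
  x = λ² - 39 - 8 = 1 - 47 ≡ 43; y = λ·(39 - 43) - 47 ≡ 38. → (43, 38)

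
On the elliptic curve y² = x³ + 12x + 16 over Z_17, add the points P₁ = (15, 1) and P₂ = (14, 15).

(15, 1) + (14, 15). λ = (15 - 1)/(14 - 15) ≡ 14/16 mod 17. 16⁻¹ ≡ 16 (mod 17), so λ ≡ 3.
  x = λ² - 15 - 14 = 9 - 29 ≡ 14; y = λ·(15 - 14) - 1 ≡ 2. → (14, 2)

(14, 2)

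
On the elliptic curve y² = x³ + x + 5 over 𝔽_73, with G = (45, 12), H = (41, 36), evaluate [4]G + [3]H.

(41, 36)

First 4G:
Double-and-add on 4 = (100)₂. Start with G = (45, 12) for the leading 1-bit.
double: tangent at (45, 12): λ = (3·45² + 1)/(2·12) ≡ 17/24. 24⁻¹ ≡ 70 (mod 73), so λ ≡ 17·70 ≡ 22.
  x = λ² - 45 - 45 = 484 - 90 ≡ 29; y = λ·(45 - 29) - 12 ≡ 48. → (29, 48)
double: tangent at (29, 48): λ = (3·29² + 1)/(2·48) ≡ 42/23. 23⁻¹ ≡ 54 (mod 73), so λ ≡ 42·54 ≡ 5.
  x = λ² - 29 - 29 = 25 - 58 ≡ 40; y = λ·(29 - 40) - 48 ≡ 43. → (40, 43)
4G = (40, 43).
Next 3H:
Repeated addition: build up to 3H.
2H: tangent at (41, 36): λ = (3·41² + 1)/(2·36) ≡ 7/72. 72⁻¹ ≡ 72 (mod 73), so λ ≡ 7·72 ≡ 66.
  x = λ² - 41 - 41 = 4356 - 82 ≡ 40; y = λ·(41 - 40) - 36 ≡ 30. → (40, 30)
3H: (40, 30) + (41, 36). λ = (36 - 30)/(41 - 40) ≡ 6/1 mod 73. 1⁻¹ ≡ 1 (mod 73), so λ ≡ 6.
  x = λ² - 40 - 41 = 36 - 81 ≡ 28; y = λ·(40 - 28) - 30 ≡ 42. → (28, 42)
3H = (28, 42).
Finally 4G + 3H:
(40, 43) + (28, 42). λ = (42 - 43)/(28 - 40) ≡ 72/61 mod 73. 61⁻¹ ≡ 6 (mod 73) since 61·6 = 366 ≡ 1, so λ ≡ 67.
  x = λ² - 40 - 28 = 4489 - 68 ≡ 41; y = λ·(40 - 41) - 43 ≡ 36. → (41, 36)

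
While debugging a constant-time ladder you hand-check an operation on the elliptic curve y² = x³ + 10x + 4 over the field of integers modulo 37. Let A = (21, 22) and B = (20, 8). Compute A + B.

(7, 26)

(21, 22) + (20, 8). λ = (8 - 22)/(20 - 21) ≡ 23/36 mod 37. 36⁻¹ ≡ 36 (mod 37), so λ ≡ 14.
  x = λ² - 21 - 20 = 196 - 41 ≡ 7; y = λ·(21 - 7) - 22 ≡ 26. → (7, 26)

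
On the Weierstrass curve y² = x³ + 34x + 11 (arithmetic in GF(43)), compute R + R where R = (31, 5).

tangent at (31, 5): λ = (3·31² + 34)/(2·5) ≡ 36/10. 10⁻¹ ≡ 13 (mod 43) since 10·13 = 130 ≡ 1, so λ ≡ 36·13 ≡ 38.
  x = λ² - 31 - 31 = 1444 - 62 ≡ 6; y = λ·(31 - 6) - 5 ≡ 42. → (6, 42)

(6, 42)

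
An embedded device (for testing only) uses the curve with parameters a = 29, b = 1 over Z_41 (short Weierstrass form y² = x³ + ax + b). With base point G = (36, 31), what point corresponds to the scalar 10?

Double-and-add on 10 = (1010)₂. Start with G = (36, 31) for the leading 1-bit.
double: tangent at (36, 31): λ = (3·36² + 29)/(2·31) ≡ 22/21. 21⁻¹ ≡ 2 (mod 41), so λ ≡ 22·2 ≡ 3.
  x = λ² - 36 - 36 = 9 - 72 ≡ 19; y = λ·(36 - 19) - 31 ≡ 20. → (19, 20)
double: tangent at (19, 20): λ = (3·19² + 29)/(2·20) ≡ 5/40. 40⁻¹ ≡ 40 (mod 41), so λ ≡ 5·40 ≡ 36.
  x = λ² - 19 - 19 = 1296 - 38 ≡ 28; y = λ·(19 - 28) - 20 ≡ 25. → (28, 25)
add G: (28, 25) + (36, 31). λ = (31 - 25)/(36 - 28) ≡ 6/8 mod 41. 8⁻¹ ≡ 36 (mod 41), so λ ≡ 11.
  x = λ² - 28 - 36 = 121 - 64 ≡ 16; y = λ·(28 - 16) - 25 ≡ 25. → (16, 25)
double: tangent at (16, 25): λ = (3·16² + 29)/(2·25) ≡ 18/9. 9⁻¹ ≡ 32 (mod 41), so λ ≡ 18·32 ≡ 2.
  x = λ² - 16 - 16 = 4 - 32 ≡ 13; y = λ·(16 - 13) - 25 ≡ 22. → (13, 22)

(13, 22)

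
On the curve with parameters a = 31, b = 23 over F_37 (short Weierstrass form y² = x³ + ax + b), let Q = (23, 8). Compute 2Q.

(7, 19)

tangent at (23, 8): λ = (3·23² + 31)/(2·8) ≡ 27/16. 16⁻¹ ≡ 7 (mod 37), so λ ≡ 27·7 ≡ 4.
  x = λ² - 23 - 23 = 16 - 46 ≡ 7; y = λ·(23 - 7) - 8 ≡ 19. → (7, 19)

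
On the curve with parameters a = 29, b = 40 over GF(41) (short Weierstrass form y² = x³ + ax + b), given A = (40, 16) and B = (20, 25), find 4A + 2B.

First 4A:
Double-and-add on 4 = (100)₂. Start with A = (40, 16) for the leading 1-bit.
double: tangent at (40, 16): λ = (3·40² + 29)/(2·16) ≡ 32/32. 32⁻¹ ≡ 9 (mod 41), so λ ≡ 32·9 ≡ 1.
  x = λ² - 40 - 40 = 1 - 80 ≡ 3; y = λ·(40 - 3) - 16 ≡ 21. → (3, 21)
double: tangent at (3, 21): λ = (3·3² + 29)/(2·21) ≡ 15/1. 1⁻¹ ≡ 1 (mod 41) since 1·1 = 1 ≡ 1, so λ ≡ 15·1 ≡ 15.
  x = λ² - 3 - 3 = 225 - 6 ≡ 14; y = λ·(3 - 14) - 21 ≡ 19. → (14, 19)
4A = (14, 19).
Next 2B:
Repeated addition: build up to 2B.
2B: tangent at (20, 25): λ = (3·20² + 29)/(2·25) ≡ 40/9. 9⁻¹ ≡ 32 (mod 41), so λ ≡ 40·32 ≡ 9.
  x = λ² - 20 - 20 = 81 - 40 ≡ 0; y = λ·(20 - 0) - 25 ≡ 32. → (0, 32)
2B = (0, 32).
Finally 4A + 2B:
(14, 19) + (0, 32). λ = (32 - 19)/(0 - 14) ≡ 13/27 mod 41. 27⁻¹ ≡ 38 (mod 41), so λ ≡ 2.
  x = λ² - 14 - 0 = 4 - 14 ≡ 31; y = λ·(14 - 31) - 19 ≡ 29. → (31, 29)

(31, 29)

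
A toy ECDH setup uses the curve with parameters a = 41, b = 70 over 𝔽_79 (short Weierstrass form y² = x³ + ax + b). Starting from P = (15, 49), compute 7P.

Double-and-add on 7 = (111)₂. Start with P = (15, 49) for the leading 1-bit.
double: tangent at (15, 49): λ = (3·15² + 41)/(2·49) ≡ 5/19. 19⁻¹ ≡ 25 (mod 79), so λ ≡ 5·25 ≡ 46.
  x = λ² - 15 - 15 = 2116 - 30 ≡ 32; y = λ·(15 - 32) - 49 ≡ 38. → (32, 38)
add P: (32, 38) + (15, 49). λ = (49 - 38)/(15 - 32) ≡ 11/62 mod 79. 62⁻¹ ≡ 65 (mod 79) since 62·65 = 4030 ≡ 1, so λ ≡ 4.
  x = λ² - 32 - 15 = 16 - 47 ≡ 48; y = λ·(32 - 48) - 38 ≡ 56. → (48, 56)
double: tangent at (48, 56): λ = (3·48² + 41)/(2·56) ≡ 1/33. 33⁻¹ ≡ 12 (mod 79), so λ ≡ 1·12 ≡ 12.
  x = λ² - 48 - 48 = 144 - 96 ≡ 48; y = λ·(48 - 48) - 56 ≡ 23. → (48, 23)
add P: (48, 23) + (15, 49). λ = (49 - 23)/(15 - 48) ≡ 26/46 mod 79. 46⁻¹ ≡ 67 (mod 79) since 46·67 = 3082 ≡ 1, so λ ≡ 4.
  x = λ² - 48 - 15 = 16 - 63 ≡ 32; y = λ·(48 - 32) - 23 ≡ 41. → (32, 41)

(32, 41)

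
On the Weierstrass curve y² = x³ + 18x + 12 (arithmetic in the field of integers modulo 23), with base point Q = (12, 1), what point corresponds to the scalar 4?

Repeated addition: build up to 4Q.
2Q: tangent at (12, 1): λ = (3·12² + 18)/(2·1) ≡ 13/2. 2⁻¹ ≡ 12 (mod 23) since 2·12 = 24 ≡ 1, so λ ≡ 13·12 ≡ 18.
  x = λ² - 12 - 12 = 324 - 24 ≡ 1; y = λ·(12 - 1) - 1 ≡ 13. → (1, 13)
3Q: (1, 13) + (12, 1). λ = (1 - 13)/(12 - 1) ≡ 11/11 mod 23. 11⁻¹ ≡ 21 (mod 23), so λ ≡ 1.
  x = λ² - 1 - 12 = 1 - 13 ≡ 11; y = λ·(1 - 11) - 13 ≡ 0. → (11, 0)
4Q: (11, 0) + (12, 1). λ = (1 - 0)/(12 - 11) ≡ 1/1 mod 23. 1⁻¹ ≡ 1 (mod 23) since 1·1 = 1 ≡ 1, so λ ≡ 1.
  x = λ² - 11 - 12 = 1 - 23 ≡ 1; y = λ·(11 - 1) - 0 ≡ 10. → (1, 10)

(1, 10)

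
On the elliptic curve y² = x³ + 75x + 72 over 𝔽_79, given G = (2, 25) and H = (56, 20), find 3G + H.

First 3G:
Repeated addition: build up to 3G.
2G: tangent at (2, 25): λ = (3·2² + 75)/(2·25) ≡ 8/50. 50⁻¹ ≡ 49 (mod 79), so λ ≡ 8·49 ≡ 76.
  x = λ² - 2 - 2 = 5776 - 4 ≡ 5; y = λ·(2 - 5) - 25 ≡ 63. → (5, 63)
3G: (5, 63) + (2, 25). λ = (25 - 63)/(2 - 5) ≡ 41/76 mod 79. 76⁻¹ ≡ 26 (mod 79), so λ ≡ 39.
  x = λ² - 5 - 2 = 1521 - 7 ≡ 13; y = λ·(5 - 13) - 63 ≡ 20. → (13, 20)
3G = (13, 20).
Finally 3G + H:
(13, 20) + (56, 20). λ = (20 - 20)/(56 - 13) ≡ 0/43 mod 79. 43⁻¹ ≡ 68 (mod 79) since 43·68 = 2924 ≡ 1, so λ ≡ 0.
  x = λ² - 13 - 56 = 0 - 69 ≡ 10; y = λ·(13 - 10) - 20 ≡ 59. → (10, 59)

(10, 59)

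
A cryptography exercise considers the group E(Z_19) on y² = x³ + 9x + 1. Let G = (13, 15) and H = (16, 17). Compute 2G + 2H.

First 2G:
Repeated addition: build up to 2G.
2G: tangent at (13, 15): λ = (3·13² + 9)/(2·15) ≡ 3/11. 11⁻¹ ≡ 7 (mod 19) since 11·7 = 77 ≡ 1, so λ ≡ 3·7 ≡ 2.
  x = λ² - 13 - 13 = 4 - 26 ≡ 16; y = λ·(13 - 16) - 15 ≡ 17. → (16, 17)
2G = (16, 17).
Next 2H:
Repeated addition: build up to 2H.
2H: tangent at (16, 17): λ = (3·16² + 9)/(2·17) ≡ 17/15. 15⁻¹ ≡ 14 (mod 19), so λ ≡ 17·14 ≡ 10.
  x = λ² - 16 - 16 = 100 - 32 ≡ 11; y = λ·(16 - 11) - 17 ≡ 14. → (11, 14)
2H = (11, 14).
Finally 2G + 2H:
(16, 17) + (11, 14). λ = (14 - 17)/(11 - 16) ≡ 16/14 mod 19. 14⁻¹ ≡ 15 (mod 19) since 14·15 = 210 ≡ 1, so λ ≡ 12.
  x = λ² - 16 - 11 = 144 - 27 ≡ 3; y = λ·(16 - 3) - 17 ≡ 6. → (3, 6)

(3, 6)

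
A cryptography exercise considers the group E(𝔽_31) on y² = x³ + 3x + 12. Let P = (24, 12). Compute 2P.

(24, 19)

tangent at (24, 12): λ = (3·24² + 3)/(2·12) ≡ 26/24. 24⁻¹ ≡ 22 (mod 31), so λ ≡ 26·22 ≡ 14.
  x = λ² - 24 - 24 = 196 - 48 ≡ 24; y = λ·(24 - 24) - 12 ≡ 19. → (24, 19)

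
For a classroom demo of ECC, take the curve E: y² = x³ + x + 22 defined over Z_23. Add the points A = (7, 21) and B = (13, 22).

(19, 0)

(7, 21) + (13, 22). λ = (22 - 21)/(13 - 7) ≡ 1/6 mod 23. 6⁻¹ ≡ 4 (mod 23) since 6·4 = 24 ≡ 1, so λ ≡ 4.
  x = λ² - 7 - 13 = 16 - 20 ≡ 19; y = λ·(7 - 19) - 21 ≡ 0. → (19, 0)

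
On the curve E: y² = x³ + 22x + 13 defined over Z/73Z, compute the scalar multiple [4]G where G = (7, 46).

Double-and-add on 4 = (100)₂. Start with G = (7, 46) for the leading 1-bit.
double: tangent at (7, 46): λ = (3·7² + 22)/(2·46) ≡ 23/19. 19⁻¹ ≡ 50 (mod 73) since 19·50 = 950 ≡ 1, so λ ≡ 23·50 ≡ 55.
  x = λ² - 7 - 7 = 3025 - 14 ≡ 18; y = λ·(7 - 18) - 46 ≡ 6. → (18, 6)
double: tangent at (18, 6): λ = (3·18² + 22)/(2·6) ≡ 45/12. 12⁻¹ ≡ 67 (mod 73), so λ ≡ 45·67 ≡ 22.
  x = λ² - 18 - 18 = 484 - 36 ≡ 10; y = λ·(18 - 10) - 6 ≡ 24. → (10, 24)

(10, 24)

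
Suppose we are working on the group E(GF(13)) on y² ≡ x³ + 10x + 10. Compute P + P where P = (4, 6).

(2, 8)

tangent at (4, 6): λ = (3·4² + 10)/(2·6) ≡ 6/12. 12⁻¹ ≡ 12 (mod 13), so λ ≡ 6·12 ≡ 7.
  x = λ² - 4 - 4 = 49 - 8 ≡ 2; y = λ·(4 - 2) - 6 ≡ 8. → (2, 8)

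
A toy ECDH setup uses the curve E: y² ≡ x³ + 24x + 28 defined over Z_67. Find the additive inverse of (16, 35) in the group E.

-(16, 35) = (16, -35 mod 67) = (16, 32).

(16, 32)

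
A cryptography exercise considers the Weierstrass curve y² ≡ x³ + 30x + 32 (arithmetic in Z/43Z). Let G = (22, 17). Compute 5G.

(38, 12)

Repeated addition: build up to 5G.
2G: tangent at (22, 17): λ = (3·22² + 30)/(2·17) ≡ 20/34. 34⁻¹ ≡ 19 (mod 43), so λ ≡ 20·19 ≡ 36.
  x = λ² - 22 - 22 = 1296 - 44 ≡ 5; y = λ·(22 - 5) - 17 ≡ 36. → (5, 36)
3G: (5, 36) + (22, 17). λ = (17 - 36)/(22 - 5) ≡ 24/17 mod 43. 17⁻¹ ≡ 38 (mod 43), so λ ≡ 9.
  x = λ² - 5 - 22 = 81 - 27 ≡ 11; y = λ·(5 - 11) - 36 ≡ 39. → (11, 39)
4G: (11, 39) + (22, 17). λ = (17 - 39)/(22 - 11) ≡ 21/11 mod 43. 11⁻¹ ≡ 4 (mod 43) since 11·4 = 44 ≡ 1, so λ ≡ 41.
  x = λ² - 11 - 22 = 1681 - 33 ≡ 14; y = λ·(11 - 14) - 39 ≡ 10. → (14, 10)
5G: (14, 10) + (22, 17). λ = (17 - 10)/(22 - 14) ≡ 7/8 mod 43. 8⁻¹ ≡ 27 (mod 43) since 8·27 = 216 ≡ 1, so λ ≡ 17.
  x = λ² - 14 - 22 = 289 - 36 ≡ 38; y = λ·(14 - 38) - 10 ≡ 12. → (38, 12)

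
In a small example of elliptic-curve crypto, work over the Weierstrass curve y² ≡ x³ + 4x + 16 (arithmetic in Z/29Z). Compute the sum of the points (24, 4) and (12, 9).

(24, 4) + (12, 9). λ = (9 - 4)/(12 - 24) ≡ 5/17 mod 29. 17⁻¹ ≡ 12 (mod 29), so λ ≡ 2.
  x = λ² - 24 - 12 = 4 - 36 ≡ 26; y = λ·(24 - 26) - 4 ≡ 21. → (26, 21)

(26, 21)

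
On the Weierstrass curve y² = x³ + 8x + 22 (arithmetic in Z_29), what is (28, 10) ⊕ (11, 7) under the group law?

(10, 0)

(28, 10) + (11, 7). λ = (7 - 10)/(11 - 28) ≡ 26/12 mod 29. 12⁻¹ ≡ 17 (mod 29), so λ ≡ 7.
  x = λ² - 28 - 11 = 49 - 39 ≡ 10; y = λ·(28 - 10) - 10 ≡ 0. → (10, 0)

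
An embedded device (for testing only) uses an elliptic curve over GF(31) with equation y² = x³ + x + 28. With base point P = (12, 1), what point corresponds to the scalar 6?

(24, 22)

Double-and-add on 6 = (110)₂. Start with P = (12, 1) for the leading 1-bit.
double: tangent at (12, 1): λ = (3·12² + 1)/(2·1) ≡ 30/2. 2⁻¹ ≡ 16 (mod 31), so λ ≡ 30·16 ≡ 15.
  x = λ² - 12 - 12 = 225 - 24 ≡ 15; y = λ·(12 - 15) - 1 ≡ 16. → (15, 16)
add P: (15, 16) + (12, 1). λ = (1 - 16)/(12 - 15) ≡ 16/28 mod 31. 28⁻¹ ≡ 10 (mod 31) since 28·10 = 280 ≡ 1, so λ ≡ 5.
  x = λ² - 15 - 12 = 25 - 27 ≡ 29; y = λ·(15 - 29) - 16 ≡ 7. → (29, 7)
double: tangent at (29, 7): λ = (3·29² + 1)/(2·7) ≡ 13/14. 14⁻¹ ≡ 20 (mod 31), so λ ≡ 13·20 ≡ 12.
  x = λ² - 29 - 29 = 144 - 58 ≡ 24; y = λ·(29 - 24) - 7 ≡ 22. → (24, 22)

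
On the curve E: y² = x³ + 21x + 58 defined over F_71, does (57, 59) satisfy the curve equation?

yes

y² = 59² ≡ 2; x³ + 21x + 58 = 186448 ≡ 2 (mod 71). 2 = 2.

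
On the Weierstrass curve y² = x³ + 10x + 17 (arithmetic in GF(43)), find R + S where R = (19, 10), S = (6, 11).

(19, 10) + (6, 11). λ = (11 - 10)/(6 - 19) ≡ 1/30 mod 43. 30⁻¹ ≡ 33 (mod 43), so λ ≡ 33.
  x = λ² - 19 - 6 = 1089 - 25 ≡ 32; y = λ·(19 - 32) - 10 ≡ 34. → (32, 34)

(32, 34)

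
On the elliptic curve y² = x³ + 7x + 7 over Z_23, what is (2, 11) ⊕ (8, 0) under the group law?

(17, 5)

(2, 11) + (8, 0). λ = (0 - 11)/(8 - 2) ≡ 12/6 mod 23. 6⁻¹ ≡ 4 (mod 23) since 6·4 = 24 ≡ 1, so λ ≡ 2.
  x = λ² - 2 - 8 = 4 - 10 ≡ 17; y = λ·(2 - 17) - 11 ≡ 5. → (17, 5)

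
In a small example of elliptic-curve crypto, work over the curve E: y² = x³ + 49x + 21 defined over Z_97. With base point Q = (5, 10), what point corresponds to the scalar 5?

Repeated addition: build up to 5Q.
2Q: tangent at (5, 10): λ = (3·5² + 49)/(2·10) ≡ 27/20. 20⁻¹ ≡ 34 (mod 97) since 20·34 = 680 ≡ 1, so λ ≡ 27·34 ≡ 45.
  x = λ² - 5 - 5 = 2025 - 10 ≡ 75; y = λ·(5 - 75) - 10 ≡ 41. → (75, 41)
3Q: (75, 41) + (5, 10). λ = (10 - 41)/(5 - 75) ≡ 66/27 mod 97. 27⁻¹ ≡ 18 (mod 97), so λ ≡ 24.
  x = λ² - 75 - 5 = 576 - 80 ≡ 11; y = λ·(75 - 11) - 41 ≡ 40. → (11, 40)
4Q: (11, 40) + (5, 10). λ = (10 - 40)/(5 - 11) ≡ 67/91 mod 97. 91⁻¹ ≡ 16 (mod 97), so λ ≡ 5.
  x = λ² - 11 - 5 = 25 - 16 ≡ 9; y = λ·(11 - 9) - 40 ≡ 67. → (9, 67)
5Q: (9, 67) + (5, 10). λ = (10 - 67)/(5 - 9) ≡ 40/93 mod 97. 93⁻¹ ≡ 24 (mod 97), so λ ≡ 87.
  x = λ² - 9 - 5 = 7569 - 14 ≡ 86; y = λ·(9 - 86) - 67 ≡ 24. → (86, 24)

(86, 24)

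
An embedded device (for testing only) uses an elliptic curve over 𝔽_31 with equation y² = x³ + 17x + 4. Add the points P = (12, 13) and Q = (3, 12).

(12, 13) + (3, 12). λ = (12 - 13)/(3 - 12) ≡ 30/22 mod 31. 22⁻¹ ≡ 24 (mod 31) since 22·24 = 528 ≡ 1, so λ ≡ 7.
  x = λ² - 12 - 3 = 49 - 15 ≡ 3; y = λ·(12 - 3) - 13 ≡ 19. → (3, 19)

(3, 19)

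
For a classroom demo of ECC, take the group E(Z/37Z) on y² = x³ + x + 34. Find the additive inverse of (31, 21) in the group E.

-(31, 21) = (31, -21 mod 37) = (31, 16).

(31, 16)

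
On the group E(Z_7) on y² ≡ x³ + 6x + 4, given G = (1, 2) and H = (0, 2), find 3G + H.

(3, 0)

First 3G:
Repeated addition: build up to 3G.
2G: tangent at (1, 2): λ = (3·1² + 6)/(2·2) ≡ 2/4. 4⁻¹ ≡ 2 (mod 7) since 4·2 = 8 ≡ 1, so λ ≡ 2·2 ≡ 4.
  x = λ² - 1 - 1 = 16 - 2 ≡ 0; y = λ·(1 - 0) - 2 ≡ 2. → (0, 2)
3G: (0, 2) + (1, 2). λ = (2 - 2)/(1 - 0) ≡ 0/1 mod 7. 1⁻¹ ≡ 1 (mod 7), so λ ≡ 0.
  x = λ² - 0 - 1 = 0 - 1 ≡ 6; y = λ·(0 - 6) - 2 ≡ 5. → (6, 5)
3G = (6, 5).
Finally 3G + H:
(6, 5) + (0, 2). λ = (2 - 5)/(0 - 6) ≡ 4/1 mod 7. 1⁻¹ ≡ 1 (mod 7) since 1·1 = 1 ≡ 1, so λ ≡ 4.
  x = λ² - 6 - 0 = 16 - 6 ≡ 3; y = λ·(6 - 3) - 5 ≡ 0. → (3, 0)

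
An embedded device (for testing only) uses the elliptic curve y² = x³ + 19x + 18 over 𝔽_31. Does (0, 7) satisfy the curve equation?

y² = 7² ≡ 18; x³ + 19x + 18 = 18 ≡ 18 (mod 31). 18 = 18.

yes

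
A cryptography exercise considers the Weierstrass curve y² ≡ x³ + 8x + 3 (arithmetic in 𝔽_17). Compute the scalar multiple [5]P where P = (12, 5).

Double-and-add on 5 = (101)₂. Start with P = (12, 5) for the leading 1-bit.
double: tangent at (12, 5): λ = (3·12² + 8)/(2·5) ≡ 15/10. 10⁻¹ ≡ 12 (mod 17), so λ ≡ 15·12 ≡ 10.
  x = λ² - 12 - 12 = 100 - 24 ≡ 8; y = λ·(12 - 8) - 5 ≡ 1. → (8, 1)
double: tangent at (8, 1): λ = (3·8² + 8)/(2·1) ≡ 13/2. 2⁻¹ ≡ 9 (mod 17) since 2·9 = 18 ≡ 1, so λ ≡ 13·9 ≡ 15.
  x = λ² - 8 - 8 = 225 - 16 ≡ 5; y = λ·(8 - 5) - 1 ≡ 10. → (5, 10)
add P: (5, 10) + (12, 5). λ = (5 - 10)/(12 - 5) ≡ 12/7 mod 17. 7⁻¹ ≡ 5 (mod 17), so λ ≡ 9.
  x = λ² - 5 - 12 = 81 - 17 ≡ 13; y = λ·(5 - 13) - 10 ≡ 3. → (13, 3)

(13, 3)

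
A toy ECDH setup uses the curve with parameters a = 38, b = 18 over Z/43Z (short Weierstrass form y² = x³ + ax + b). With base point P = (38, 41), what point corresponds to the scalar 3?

Repeated addition: build up to 3P.
2P: tangent at (38, 41): λ = (3·38² + 38)/(2·41) ≡ 27/39. 39⁻¹ ≡ 32 (mod 43) since 39·32 = 1248 ≡ 1, so λ ≡ 27·32 ≡ 4.
  x = λ² - 38 - 38 = 16 - 76 ≡ 26; y = λ·(38 - 26) - 41 ≡ 7. → (26, 7)
3P: (26, 7) + (38, 41). λ = (41 - 7)/(38 - 26) ≡ 34/12 mod 43. 12⁻¹ ≡ 18 (mod 43), so λ ≡ 10.
  x = λ² - 26 - 38 = 100 - 64 ≡ 36; y = λ·(26 - 36) - 7 ≡ 22. → (36, 22)

(36, 22)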